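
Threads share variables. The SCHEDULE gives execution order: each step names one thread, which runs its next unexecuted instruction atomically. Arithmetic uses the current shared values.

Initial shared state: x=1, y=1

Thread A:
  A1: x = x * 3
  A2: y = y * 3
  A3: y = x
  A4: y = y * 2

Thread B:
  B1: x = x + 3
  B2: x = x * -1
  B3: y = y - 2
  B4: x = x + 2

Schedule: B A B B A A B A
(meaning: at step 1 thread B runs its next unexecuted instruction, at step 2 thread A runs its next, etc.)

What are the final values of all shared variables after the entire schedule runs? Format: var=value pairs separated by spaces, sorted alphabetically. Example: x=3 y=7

Step 1: thread B executes B1 (x = x + 3). Shared: x=4 y=1. PCs: A@0 B@1
Step 2: thread A executes A1 (x = x * 3). Shared: x=12 y=1. PCs: A@1 B@1
Step 3: thread B executes B2 (x = x * -1). Shared: x=-12 y=1. PCs: A@1 B@2
Step 4: thread B executes B3 (y = y - 2). Shared: x=-12 y=-1. PCs: A@1 B@3
Step 5: thread A executes A2 (y = y * 3). Shared: x=-12 y=-3. PCs: A@2 B@3
Step 6: thread A executes A3 (y = x). Shared: x=-12 y=-12. PCs: A@3 B@3
Step 7: thread B executes B4 (x = x + 2). Shared: x=-10 y=-12. PCs: A@3 B@4
Step 8: thread A executes A4 (y = y * 2). Shared: x=-10 y=-24. PCs: A@4 B@4

Answer: x=-10 y=-24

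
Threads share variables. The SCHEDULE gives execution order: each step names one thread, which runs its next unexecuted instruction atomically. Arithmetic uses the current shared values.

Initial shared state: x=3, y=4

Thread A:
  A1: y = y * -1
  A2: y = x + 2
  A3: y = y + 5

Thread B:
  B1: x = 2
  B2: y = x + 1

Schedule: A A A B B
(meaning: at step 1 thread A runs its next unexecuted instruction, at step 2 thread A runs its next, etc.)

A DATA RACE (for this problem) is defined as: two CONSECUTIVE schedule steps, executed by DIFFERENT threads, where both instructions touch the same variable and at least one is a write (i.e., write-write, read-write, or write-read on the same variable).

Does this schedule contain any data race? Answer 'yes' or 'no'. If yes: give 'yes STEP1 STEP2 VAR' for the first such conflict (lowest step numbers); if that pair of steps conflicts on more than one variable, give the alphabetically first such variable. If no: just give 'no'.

Answer: no

Derivation:
Steps 1,2: same thread (A). No race.
Steps 2,3: same thread (A). No race.
Steps 3,4: A(r=y,w=y) vs B(r=-,w=x). No conflict.
Steps 4,5: same thread (B). No race.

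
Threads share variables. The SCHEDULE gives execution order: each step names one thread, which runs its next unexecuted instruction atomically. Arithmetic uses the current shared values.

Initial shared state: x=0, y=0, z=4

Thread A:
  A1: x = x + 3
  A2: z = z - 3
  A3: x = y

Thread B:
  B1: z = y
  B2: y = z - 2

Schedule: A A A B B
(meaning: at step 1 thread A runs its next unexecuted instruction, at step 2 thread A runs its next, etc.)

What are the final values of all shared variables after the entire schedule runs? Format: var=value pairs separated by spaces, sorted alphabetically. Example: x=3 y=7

Step 1: thread A executes A1 (x = x + 3). Shared: x=3 y=0 z=4. PCs: A@1 B@0
Step 2: thread A executes A2 (z = z - 3). Shared: x=3 y=0 z=1. PCs: A@2 B@0
Step 3: thread A executes A3 (x = y). Shared: x=0 y=0 z=1. PCs: A@3 B@0
Step 4: thread B executes B1 (z = y). Shared: x=0 y=0 z=0. PCs: A@3 B@1
Step 5: thread B executes B2 (y = z - 2). Shared: x=0 y=-2 z=0. PCs: A@3 B@2

Answer: x=0 y=-2 z=0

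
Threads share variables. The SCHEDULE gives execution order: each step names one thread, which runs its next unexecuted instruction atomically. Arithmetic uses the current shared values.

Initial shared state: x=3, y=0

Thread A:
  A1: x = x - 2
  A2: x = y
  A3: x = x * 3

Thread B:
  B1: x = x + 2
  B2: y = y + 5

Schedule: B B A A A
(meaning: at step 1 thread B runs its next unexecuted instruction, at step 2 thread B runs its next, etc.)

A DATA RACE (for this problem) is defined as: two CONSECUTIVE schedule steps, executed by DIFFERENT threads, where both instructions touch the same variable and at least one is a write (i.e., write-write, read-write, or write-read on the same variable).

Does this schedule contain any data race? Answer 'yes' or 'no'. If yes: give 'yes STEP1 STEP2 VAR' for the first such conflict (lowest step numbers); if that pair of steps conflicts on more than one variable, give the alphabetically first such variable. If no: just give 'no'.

Answer: no

Derivation:
Steps 1,2: same thread (B). No race.
Steps 2,3: B(r=y,w=y) vs A(r=x,w=x). No conflict.
Steps 3,4: same thread (A). No race.
Steps 4,5: same thread (A). No race.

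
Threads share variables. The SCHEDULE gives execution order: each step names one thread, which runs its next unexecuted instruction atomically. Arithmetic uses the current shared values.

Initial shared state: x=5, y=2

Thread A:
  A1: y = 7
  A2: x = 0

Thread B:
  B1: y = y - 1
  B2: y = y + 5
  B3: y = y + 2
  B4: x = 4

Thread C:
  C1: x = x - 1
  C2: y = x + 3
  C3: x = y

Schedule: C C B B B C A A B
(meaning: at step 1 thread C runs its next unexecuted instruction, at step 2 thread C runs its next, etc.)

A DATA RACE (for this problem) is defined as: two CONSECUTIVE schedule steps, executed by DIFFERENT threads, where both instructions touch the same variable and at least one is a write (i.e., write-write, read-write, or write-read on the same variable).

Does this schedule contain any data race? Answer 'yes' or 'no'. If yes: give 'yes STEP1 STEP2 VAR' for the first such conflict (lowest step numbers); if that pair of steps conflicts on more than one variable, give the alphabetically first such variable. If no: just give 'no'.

Answer: yes 2 3 y

Derivation:
Steps 1,2: same thread (C). No race.
Steps 2,3: C(y = x + 3) vs B(y = y - 1). RACE on y (W-W).
Steps 3,4: same thread (B). No race.
Steps 4,5: same thread (B). No race.
Steps 5,6: B(y = y + 2) vs C(x = y). RACE on y (W-R).
Steps 6,7: C(x = y) vs A(y = 7). RACE on y (R-W).
Steps 7,8: same thread (A). No race.
Steps 8,9: A(x = 0) vs B(x = 4). RACE on x (W-W).
First conflict at steps 2,3.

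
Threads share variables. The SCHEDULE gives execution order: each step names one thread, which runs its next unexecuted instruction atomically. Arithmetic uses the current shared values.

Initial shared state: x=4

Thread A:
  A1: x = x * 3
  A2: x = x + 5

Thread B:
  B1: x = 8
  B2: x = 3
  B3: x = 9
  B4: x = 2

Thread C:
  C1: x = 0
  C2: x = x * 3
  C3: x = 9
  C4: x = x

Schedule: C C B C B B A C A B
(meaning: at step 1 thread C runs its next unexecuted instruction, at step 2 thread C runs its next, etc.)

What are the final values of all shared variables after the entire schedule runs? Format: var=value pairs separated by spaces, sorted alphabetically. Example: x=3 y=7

Answer: x=2

Derivation:
Step 1: thread C executes C1 (x = 0). Shared: x=0. PCs: A@0 B@0 C@1
Step 2: thread C executes C2 (x = x * 3). Shared: x=0. PCs: A@0 B@0 C@2
Step 3: thread B executes B1 (x = 8). Shared: x=8. PCs: A@0 B@1 C@2
Step 4: thread C executes C3 (x = 9). Shared: x=9. PCs: A@0 B@1 C@3
Step 5: thread B executes B2 (x = 3). Shared: x=3. PCs: A@0 B@2 C@3
Step 6: thread B executes B3 (x = 9). Shared: x=9. PCs: A@0 B@3 C@3
Step 7: thread A executes A1 (x = x * 3). Shared: x=27. PCs: A@1 B@3 C@3
Step 8: thread C executes C4 (x = x). Shared: x=27. PCs: A@1 B@3 C@4
Step 9: thread A executes A2 (x = x + 5). Shared: x=32. PCs: A@2 B@3 C@4
Step 10: thread B executes B4 (x = 2). Shared: x=2. PCs: A@2 B@4 C@4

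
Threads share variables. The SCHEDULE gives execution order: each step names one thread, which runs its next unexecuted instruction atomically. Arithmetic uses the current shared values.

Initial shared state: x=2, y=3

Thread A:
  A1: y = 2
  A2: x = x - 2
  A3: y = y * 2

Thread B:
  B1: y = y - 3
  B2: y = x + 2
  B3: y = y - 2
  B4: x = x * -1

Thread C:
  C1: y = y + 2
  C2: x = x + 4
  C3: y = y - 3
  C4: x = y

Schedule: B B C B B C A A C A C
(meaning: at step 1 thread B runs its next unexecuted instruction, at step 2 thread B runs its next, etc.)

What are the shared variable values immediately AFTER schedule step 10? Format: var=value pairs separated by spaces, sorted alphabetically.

Step 1: thread B executes B1 (y = y - 3). Shared: x=2 y=0. PCs: A@0 B@1 C@0
Step 2: thread B executes B2 (y = x + 2). Shared: x=2 y=4. PCs: A@0 B@2 C@0
Step 3: thread C executes C1 (y = y + 2). Shared: x=2 y=6. PCs: A@0 B@2 C@1
Step 4: thread B executes B3 (y = y - 2). Shared: x=2 y=4. PCs: A@0 B@3 C@1
Step 5: thread B executes B4 (x = x * -1). Shared: x=-2 y=4. PCs: A@0 B@4 C@1
Step 6: thread C executes C2 (x = x + 4). Shared: x=2 y=4. PCs: A@0 B@4 C@2
Step 7: thread A executes A1 (y = 2). Shared: x=2 y=2. PCs: A@1 B@4 C@2
Step 8: thread A executes A2 (x = x - 2). Shared: x=0 y=2. PCs: A@2 B@4 C@2
Step 9: thread C executes C3 (y = y - 3). Shared: x=0 y=-1. PCs: A@2 B@4 C@3
Step 10: thread A executes A3 (y = y * 2). Shared: x=0 y=-2. PCs: A@3 B@4 C@3

Answer: x=0 y=-2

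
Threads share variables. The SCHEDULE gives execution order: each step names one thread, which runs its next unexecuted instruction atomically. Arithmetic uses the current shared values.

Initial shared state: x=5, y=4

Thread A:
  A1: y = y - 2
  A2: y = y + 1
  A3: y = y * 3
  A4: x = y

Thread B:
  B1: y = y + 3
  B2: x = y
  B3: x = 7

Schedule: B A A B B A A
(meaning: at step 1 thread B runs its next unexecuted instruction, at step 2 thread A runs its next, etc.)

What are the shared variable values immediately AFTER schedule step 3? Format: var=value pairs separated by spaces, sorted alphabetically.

Step 1: thread B executes B1 (y = y + 3). Shared: x=5 y=7. PCs: A@0 B@1
Step 2: thread A executes A1 (y = y - 2). Shared: x=5 y=5. PCs: A@1 B@1
Step 3: thread A executes A2 (y = y + 1). Shared: x=5 y=6. PCs: A@2 B@1

Answer: x=5 y=6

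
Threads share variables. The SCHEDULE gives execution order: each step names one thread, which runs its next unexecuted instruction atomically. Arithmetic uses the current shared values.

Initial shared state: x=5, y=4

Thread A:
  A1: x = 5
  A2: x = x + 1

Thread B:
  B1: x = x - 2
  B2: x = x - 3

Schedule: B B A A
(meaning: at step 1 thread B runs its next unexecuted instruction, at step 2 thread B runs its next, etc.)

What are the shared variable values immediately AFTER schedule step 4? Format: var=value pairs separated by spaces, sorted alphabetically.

Step 1: thread B executes B1 (x = x - 2). Shared: x=3 y=4. PCs: A@0 B@1
Step 2: thread B executes B2 (x = x - 3). Shared: x=0 y=4. PCs: A@0 B@2
Step 3: thread A executes A1 (x = 5). Shared: x=5 y=4. PCs: A@1 B@2
Step 4: thread A executes A2 (x = x + 1). Shared: x=6 y=4. PCs: A@2 B@2

Answer: x=6 y=4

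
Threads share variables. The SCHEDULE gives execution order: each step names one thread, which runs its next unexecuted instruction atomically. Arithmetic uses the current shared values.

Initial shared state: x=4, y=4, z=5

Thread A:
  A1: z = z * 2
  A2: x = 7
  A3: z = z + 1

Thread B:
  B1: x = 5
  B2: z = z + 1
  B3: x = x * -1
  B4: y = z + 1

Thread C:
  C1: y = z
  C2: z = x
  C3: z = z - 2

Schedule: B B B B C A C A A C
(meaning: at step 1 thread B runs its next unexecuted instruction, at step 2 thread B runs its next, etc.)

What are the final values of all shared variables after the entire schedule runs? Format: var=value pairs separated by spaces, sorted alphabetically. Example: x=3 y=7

Step 1: thread B executes B1 (x = 5). Shared: x=5 y=4 z=5. PCs: A@0 B@1 C@0
Step 2: thread B executes B2 (z = z + 1). Shared: x=5 y=4 z=6. PCs: A@0 B@2 C@0
Step 3: thread B executes B3 (x = x * -1). Shared: x=-5 y=4 z=6. PCs: A@0 B@3 C@0
Step 4: thread B executes B4 (y = z + 1). Shared: x=-5 y=7 z=6. PCs: A@0 B@4 C@0
Step 5: thread C executes C1 (y = z). Shared: x=-5 y=6 z=6. PCs: A@0 B@4 C@1
Step 6: thread A executes A1 (z = z * 2). Shared: x=-5 y=6 z=12. PCs: A@1 B@4 C@1
Step 7: thread C executes C2 (z = x). Shared: x=-5 y=6 z=-5. PCs: A@1 B@4 C@2
Step 8: thread A executes A2 (x = 7). Shared: x=7 y=6 z=-5. PCs: A@2 B@4 C@2
Step 9: thread A executes A3 (z = z + 1). Shared: x=7 y=6 z=-4. PCs: A@3 B@4 C@2
Step 10: thread C executes C3 (z = z - 2). Shared: x=7 y=6 z=-6. PCs: A@3 B@4 C@3

Answer: x=7 y=6 z=-6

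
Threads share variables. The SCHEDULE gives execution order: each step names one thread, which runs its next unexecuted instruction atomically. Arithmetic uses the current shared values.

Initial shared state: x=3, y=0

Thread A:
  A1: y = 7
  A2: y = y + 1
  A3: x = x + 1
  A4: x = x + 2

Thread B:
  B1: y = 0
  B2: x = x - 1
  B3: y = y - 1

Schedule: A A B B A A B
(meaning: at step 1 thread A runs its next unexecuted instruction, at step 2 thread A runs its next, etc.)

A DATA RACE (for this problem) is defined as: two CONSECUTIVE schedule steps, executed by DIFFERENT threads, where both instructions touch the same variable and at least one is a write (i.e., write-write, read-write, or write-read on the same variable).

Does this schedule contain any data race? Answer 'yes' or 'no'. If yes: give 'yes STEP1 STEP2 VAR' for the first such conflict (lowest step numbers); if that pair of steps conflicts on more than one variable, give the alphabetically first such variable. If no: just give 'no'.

Answer: yes 2 3 y

Derivation:
Steps 1,2: same thread (A). No race.
Steps 2,3: A(y = y + 1) vs B(y = 0). RACE on y (W-W).
Steps 3,4: same thread (B). No race.
Steps 4,5: B(x = x - 1) vs A(x = x + 1). RACE on x (W-W).
Steps 5,6: same thread (A). No race.
Steps 6,7: A(r=x,w=x) vs B(r=y,w=y). No conflict.
First conflict at steps 2,3.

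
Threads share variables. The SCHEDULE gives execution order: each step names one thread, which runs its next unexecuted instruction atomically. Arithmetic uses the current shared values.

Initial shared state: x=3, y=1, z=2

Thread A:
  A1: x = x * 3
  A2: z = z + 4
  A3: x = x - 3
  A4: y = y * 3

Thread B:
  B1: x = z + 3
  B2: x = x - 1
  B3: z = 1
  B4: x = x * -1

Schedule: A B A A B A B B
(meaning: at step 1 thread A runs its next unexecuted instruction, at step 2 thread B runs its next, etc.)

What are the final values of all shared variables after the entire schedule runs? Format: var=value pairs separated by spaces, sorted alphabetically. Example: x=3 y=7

Answer: x=-1 y=3 z=1

Derivation:
Step 1: thread A executes A1 (x = x * 3). Shared: x=9 y=1 z=2. PCs: A@1 B@0
Step 2: thread B executes B1 (x = z + 3). Shared: x=5 y=1 z=2. PCs: A@1 B@1
Step 3: thread A executes A2 (z = z + 4). Shared: x=5 y=1 z=6. PCs: A@2 B@1
Step 4: thread A executes A3 (x = x - 3). Shared: x=2 y=1 z=6. PCs: A@3 B@1
Step 5: thread B executes B2 (x = x - 1). Shared: x=1 y=1 z=6. PCs: A@3 B@2
Step 6: thread A executes A4 (y = y * 3). Shared: x=1 y=3 z=6. PCs: A@4 B@2
Step 7: thread B executes B3 (z = 1). Shared: x=1 y=3 z=1. PCs: A@4 B@3
Step 8: thread B executes B4 (x = x * -1). Shared: x=-1 y=3 z=1. PCs: A@4 B@4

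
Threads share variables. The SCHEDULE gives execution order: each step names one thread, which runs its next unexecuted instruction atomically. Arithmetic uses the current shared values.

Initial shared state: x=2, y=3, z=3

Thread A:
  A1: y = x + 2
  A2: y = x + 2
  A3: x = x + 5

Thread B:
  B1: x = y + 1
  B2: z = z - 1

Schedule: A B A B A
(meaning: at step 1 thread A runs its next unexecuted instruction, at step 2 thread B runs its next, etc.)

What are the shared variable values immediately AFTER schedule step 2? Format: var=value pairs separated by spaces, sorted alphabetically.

Answer: x=5 y=4 z=3

Derivation:
Step 1: thread A executes A1 (y = x + 2). Shared: x=2 y=4 z=3. PCs: A@1 B@0
Step 2: thread B executes B1 (x = y + 1). Shared: x=5 y=4 z=3. PCs: A@1 B@1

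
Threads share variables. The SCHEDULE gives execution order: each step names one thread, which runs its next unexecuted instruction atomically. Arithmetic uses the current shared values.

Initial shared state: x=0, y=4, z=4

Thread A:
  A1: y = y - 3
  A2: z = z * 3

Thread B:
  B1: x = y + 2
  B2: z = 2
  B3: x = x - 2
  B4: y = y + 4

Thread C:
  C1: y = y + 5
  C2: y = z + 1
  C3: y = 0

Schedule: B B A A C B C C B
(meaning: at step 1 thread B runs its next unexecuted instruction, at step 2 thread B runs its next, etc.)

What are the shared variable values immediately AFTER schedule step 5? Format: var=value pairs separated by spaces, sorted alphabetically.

Answer: x=6 y=6 z=6

Derivation:
Step 1: thread B executes B1 (x = y + 2). Shared: x=6 y=4 z=4. PCs: A@0 B@1 C@0
Step 2: thread B executes B2 (z = 2). Shared: x=6 y=4 z=2. PCs: A@0 B@2 C@0
Step 3: thread A executes A1 (y = y - 3). Shared: x=6 y=1 z=2. PCs: A@1 B@2 C@0
Step 4: thread A executes A2 (z = z * 3). Shared: x=6 y=1 z=6. PCs: A@2 B@2 C@0
Step 5: thread C executes C1 (y = y + 5). Shared: x=6 y=6 z=6. PCs: A@2 B@2 C@1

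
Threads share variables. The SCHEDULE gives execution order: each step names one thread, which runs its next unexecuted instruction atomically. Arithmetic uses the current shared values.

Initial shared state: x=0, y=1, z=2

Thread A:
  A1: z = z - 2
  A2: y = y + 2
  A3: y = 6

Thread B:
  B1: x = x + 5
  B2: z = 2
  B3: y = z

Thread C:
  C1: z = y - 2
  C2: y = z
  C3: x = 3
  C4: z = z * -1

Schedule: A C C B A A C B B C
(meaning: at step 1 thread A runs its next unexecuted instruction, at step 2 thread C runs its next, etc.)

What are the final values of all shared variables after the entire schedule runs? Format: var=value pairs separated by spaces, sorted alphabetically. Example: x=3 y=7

Answer: x=3 y=2 z=-2

Derivation:
Step 1: thread A executes A1 (z = z - 2). Shared: x=0 y=1 z=0. PCs: A@1 B@0 C@0
Step 2: thread C executes C1 (z = y - 2). Shared: x=0 y=1 z=-1. PCs: A@1 B@0 C@1
Step 3: thread C executes C2 (y = z). Shared: x=0 y=-1 z=-1. PCs: A@1 B@0 C@2
Step 4: thread B executes B1 (x = x + 5). Shared: x=5 y=-1 z=-1. PCs: A@1 B@1 C@2
Step 5: thread A executes A2 (y = y + 2). Shared: x=5 y=1 z=-1. PCs: A@2 B@1 C@2
Step 6: thread A executes A3 (y = 6). Shared: x=5 y=6 z=-1. PCs: A@3 B@1 C@2
Step 7: thread C executes C3 (x = 3). Shared: x=3 y=6 z=-1. PCs: A@3 B@1 C@3
Step 8: thread B executes B2 (z = 2). Shared: x=3 y=6 z=2. PCs: A@3 B@2 C@3
Step 9: thread B executes B3 (y = z). Shared: x=3 y=2 z=2. PCs: A@3 B@3 C@3
Step 10: thread C executes C4 (z = z * -1). Shared: x=3 y=2 z=-2. PCs: A@3 B@3 C@4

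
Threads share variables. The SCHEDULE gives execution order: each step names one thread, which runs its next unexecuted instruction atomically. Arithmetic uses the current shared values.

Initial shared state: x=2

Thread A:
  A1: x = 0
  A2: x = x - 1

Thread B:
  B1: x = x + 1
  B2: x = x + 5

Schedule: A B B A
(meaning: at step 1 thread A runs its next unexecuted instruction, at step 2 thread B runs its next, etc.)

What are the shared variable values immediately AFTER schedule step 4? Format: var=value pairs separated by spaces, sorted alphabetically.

Step 1: thread A executes A1 (x = 0). Shared: x=0. PCs: A@1 B@0
Step 2: thread B executes B1 (x = x + 1). Shared: x=1. PCs: A@1 B@1
Step 3: thread B executes B2 (x = x + 5). Shared: x=6. PCs: A@1 B@2
Step 4: thread A executes A2 (x = x - 1). Shared: x=5. PCs: A@2 B@2

Answer: x=5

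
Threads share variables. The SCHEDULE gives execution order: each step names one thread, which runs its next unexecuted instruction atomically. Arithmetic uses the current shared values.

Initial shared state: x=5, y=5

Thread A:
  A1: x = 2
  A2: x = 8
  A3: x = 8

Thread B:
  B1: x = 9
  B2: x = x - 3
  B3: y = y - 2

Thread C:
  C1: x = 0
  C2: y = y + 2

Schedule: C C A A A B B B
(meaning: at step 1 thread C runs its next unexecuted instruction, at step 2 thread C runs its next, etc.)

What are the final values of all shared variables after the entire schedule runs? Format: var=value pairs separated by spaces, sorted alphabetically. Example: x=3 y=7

Answer: x=6 y=5

Derivation:
Step 1: thread C executes C1 (x = 0). Shared: x=0 y=5. PCs: A@0 B@0 C@1
Step 2: thread C executes C2 (y = y + 2). Shared: x=0 y=7. PCs: A@0 B@0 C@2
Step 3: thread A executes A1 (x = 2). Shared: x=2 y=7. PCs: A@1 B@0 C@2
Step 4: thread A executes A2 (x = 8). Shared: x=8 y=7. PCs: A@2 B@0 C@2
Step 5: thread A executes A3 (x = 8). Shared: x=8 y=7. PCs: A@3 B@0 C@2
Step 6: thread B executes B1 (x = 9). Shared: x=9 y=7. PCs: A@3 B@1 C@2
Step 7: thread B executes B2 (x = x - 3). Shared: x=6 y=7. PCs: A@3 B@2 C@2
Step 8: thread B executes B3 (y = y - 2). Shared: x=6 y=5. PCs: A@3 B@3 C@2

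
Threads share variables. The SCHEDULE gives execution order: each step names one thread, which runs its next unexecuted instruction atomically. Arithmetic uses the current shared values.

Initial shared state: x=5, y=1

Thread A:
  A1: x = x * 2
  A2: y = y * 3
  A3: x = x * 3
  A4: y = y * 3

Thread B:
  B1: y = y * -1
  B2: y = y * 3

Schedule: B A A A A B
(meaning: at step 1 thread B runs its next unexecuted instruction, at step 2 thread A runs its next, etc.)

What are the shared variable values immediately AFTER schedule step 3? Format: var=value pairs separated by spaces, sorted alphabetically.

Step 1: thread B executes B1 (y = y * -1). Shared: x=5 y=-1. PCs: A@0 B@1
Step 2: thread A executes A1 (x = x * 2). Shared: x=10 y=-1. PCs: A@1 B@1
Step 3: thread A executes A2 (y = y * 3). Shared: x=10 y=-3. PCs: A@2 B@1

Answer: x=10 y=-3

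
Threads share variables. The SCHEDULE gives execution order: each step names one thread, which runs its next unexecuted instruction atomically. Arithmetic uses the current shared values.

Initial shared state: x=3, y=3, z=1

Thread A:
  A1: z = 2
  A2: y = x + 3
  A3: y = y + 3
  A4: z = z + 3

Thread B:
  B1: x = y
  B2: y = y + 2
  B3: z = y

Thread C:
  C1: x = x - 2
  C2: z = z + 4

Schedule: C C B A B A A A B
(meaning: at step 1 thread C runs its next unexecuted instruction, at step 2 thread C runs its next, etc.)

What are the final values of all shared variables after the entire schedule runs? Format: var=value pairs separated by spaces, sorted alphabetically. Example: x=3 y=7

Answer: x=3 y=9 z=9

Derivation:
Step 1: thread C executes C1 (x = x - 2). Shared: x=1 y=3 z=1. PCs: A@0 B@0 C@1
Step 2: thread C executes C2 (z = z + 4). Shared: x=1 y=3 z=5. PCs: A@0 B@0 C@2
Step 3: thread B executes B1 (x = y). Shared: x=3 y=3 z=5. PCs: A@0 B@1 C@2
Step 4: thread A executes A1 (z = 2). Shared: x=3 y=3 z=2. PCs: A@1 B@1 C@2
Step 5: thread B executes B2 (y = y + 2). Shared: x=3 y=5 z=2. PCs: A@1 B@2 C@2
Step 6: thread A executes A2 (y = x + 3). Shared: x=3 y=6 z=2. PCs: A@2 B@2 C@2
Step 7: thread A executes A3 (y = y + 3). Shared: x=3 y=9 z=2. PCs: A@3 B@2 C@2
Step 8: thread A executes A4 (z = z + 3). Shared: x=3 y=9 z=5. PCs: A@4 B@2 C@2
Step 9: thread B executes B3 (z = y). Shared: x=3 y=9 z=9. PCs: A@4 B@3 C@2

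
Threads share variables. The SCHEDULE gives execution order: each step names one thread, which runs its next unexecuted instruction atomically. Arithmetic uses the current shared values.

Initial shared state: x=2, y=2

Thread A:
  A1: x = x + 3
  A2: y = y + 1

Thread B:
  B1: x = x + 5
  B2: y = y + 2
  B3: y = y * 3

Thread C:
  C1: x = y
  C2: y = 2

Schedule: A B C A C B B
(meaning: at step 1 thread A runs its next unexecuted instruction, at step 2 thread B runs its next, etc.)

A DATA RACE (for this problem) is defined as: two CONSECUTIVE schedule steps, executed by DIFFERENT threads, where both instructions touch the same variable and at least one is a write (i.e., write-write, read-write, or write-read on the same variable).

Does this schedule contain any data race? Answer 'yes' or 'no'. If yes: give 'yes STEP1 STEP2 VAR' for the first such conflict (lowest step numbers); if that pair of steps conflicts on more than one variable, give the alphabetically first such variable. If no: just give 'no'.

Answer: yes 1 2 x

Derivation:
Steps 1,2: A(x = x + 3) vs B(x = x + 5). RACE on x (W-W).
Steps 2,3: B(x = x + 5) vs C(x = y). RACE on x (W-W).
Steps 3,4: C(x = y) vs A(y = y + 1). RACE on y (R-W).
Steps 4,5: A(y = y + 1) vs C(y = 2). RACE on y (W-W).
Steps 5,6: C(y = 2) vs B(y = y + 2). RACE on y (W-W).
Steps 6,7: same thread (B). No race.
First conflict at steps 1,2.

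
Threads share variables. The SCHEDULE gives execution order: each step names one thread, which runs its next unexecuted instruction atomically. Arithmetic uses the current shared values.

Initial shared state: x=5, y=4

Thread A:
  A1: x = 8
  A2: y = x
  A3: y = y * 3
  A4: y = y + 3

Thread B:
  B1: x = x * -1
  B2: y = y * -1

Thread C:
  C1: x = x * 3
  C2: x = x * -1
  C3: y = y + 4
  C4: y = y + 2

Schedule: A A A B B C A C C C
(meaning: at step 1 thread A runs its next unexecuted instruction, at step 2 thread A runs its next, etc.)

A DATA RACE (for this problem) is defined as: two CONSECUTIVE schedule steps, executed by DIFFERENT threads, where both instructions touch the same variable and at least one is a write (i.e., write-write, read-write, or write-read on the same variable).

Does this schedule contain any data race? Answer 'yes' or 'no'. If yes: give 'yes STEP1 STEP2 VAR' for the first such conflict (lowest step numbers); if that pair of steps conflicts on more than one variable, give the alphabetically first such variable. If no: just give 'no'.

Steps 1,2: same thread (A). No race.
Steps 2,3: same thread (A). No race.
Steps 3,4: A(r=y,w=y) vs B(r=x,w=x). No conflict.
Steps 4,5: same thread (B). No race.
Steps 5,6: B(r=y,w=y) vs C(r=x,w=x). No conflict.
Steps 6,7: C(r=x,w=x) vs A(r=y,w=y). No conflict.
Steps 7,8: A(r=y,w=y) vs C(r=x,w=x). No conflict.
Steps 8,9: same thread (C). No race.
Steps 9,10: same thread (C). No race.

Answer: no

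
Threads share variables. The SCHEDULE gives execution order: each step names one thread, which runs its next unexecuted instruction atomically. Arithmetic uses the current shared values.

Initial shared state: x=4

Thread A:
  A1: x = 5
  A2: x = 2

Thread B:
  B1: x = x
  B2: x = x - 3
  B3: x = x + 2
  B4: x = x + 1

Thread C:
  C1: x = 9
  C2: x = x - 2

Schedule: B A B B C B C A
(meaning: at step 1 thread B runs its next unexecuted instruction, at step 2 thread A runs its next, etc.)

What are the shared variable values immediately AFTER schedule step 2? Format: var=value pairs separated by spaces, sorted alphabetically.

Answer: x=5

Derivation:
Step 1: thread B executes B1 (x = x). Shared: x=4. PCs: A@0 B@1 C@0
Step 2: thread A executes A1 (x = 5). Shared: x=5. PCs: A@1 B@1 C@0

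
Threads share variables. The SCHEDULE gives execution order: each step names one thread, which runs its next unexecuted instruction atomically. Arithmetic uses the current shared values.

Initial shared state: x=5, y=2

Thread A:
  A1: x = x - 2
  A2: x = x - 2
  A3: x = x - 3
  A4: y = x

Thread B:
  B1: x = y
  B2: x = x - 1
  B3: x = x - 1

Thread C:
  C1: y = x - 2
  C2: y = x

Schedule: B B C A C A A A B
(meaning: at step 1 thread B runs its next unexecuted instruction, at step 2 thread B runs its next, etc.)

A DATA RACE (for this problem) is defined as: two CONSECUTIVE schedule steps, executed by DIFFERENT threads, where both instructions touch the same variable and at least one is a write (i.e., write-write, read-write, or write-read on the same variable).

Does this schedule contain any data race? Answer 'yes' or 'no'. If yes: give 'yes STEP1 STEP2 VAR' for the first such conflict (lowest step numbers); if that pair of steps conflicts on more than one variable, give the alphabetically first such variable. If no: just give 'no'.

Answer: yes 2 3 x

Derivation:
Steps 1,2: same thread (B). No race.
Steps 2,3: B(x = x - 1) vs C(y = x - 2). RACE on x (W-R).
Steps 3,4: C(y = x - 2) vs A(x = x - 2). RACE on x (R-W).
Steps 4,5: A(x = x - 2) vs C(y = x). RACE on x (W-R).
Steps 5,6: C(y = x) vs A(x = x - 2). RACE on x (R-W).
Steps 6,7: same thread (A). No race.
Steps 7,8: same thread (A). No race.
Steps 8,9: A(y = x) vs B(x = x - 1). RACE on x (R-W).
First conflict at steps 2,3.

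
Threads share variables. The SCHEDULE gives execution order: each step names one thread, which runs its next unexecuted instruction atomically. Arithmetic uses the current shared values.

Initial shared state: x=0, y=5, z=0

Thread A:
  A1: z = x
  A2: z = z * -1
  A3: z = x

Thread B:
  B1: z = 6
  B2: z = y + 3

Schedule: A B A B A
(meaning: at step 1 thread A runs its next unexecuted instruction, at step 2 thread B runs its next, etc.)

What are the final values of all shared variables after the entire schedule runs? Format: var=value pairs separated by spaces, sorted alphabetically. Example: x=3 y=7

Step 1: thread A executes A1 (z = x). Shared: x=0 y=5 z=0. PCs: A@1 B@0
Step 2: thread B executes B1 (z = 6). Shared: x=0 y=5 z=6. PCs: A@1 B@1
Step 3: thread A executes A2 (z = z * -1). Shared: x=0 y=5 z=-6. PCs: A@2 B@1
Step 4: thread B executes B2 (z = y + 3). Shared: x=0 y=5 z=8. PCs: A@2 B@2
Step 5: thread A executes A3 (z = x). Shared: x=0 y=5 z=0. PCs: A@3 B@2

Answer: x=0 y=5 z=0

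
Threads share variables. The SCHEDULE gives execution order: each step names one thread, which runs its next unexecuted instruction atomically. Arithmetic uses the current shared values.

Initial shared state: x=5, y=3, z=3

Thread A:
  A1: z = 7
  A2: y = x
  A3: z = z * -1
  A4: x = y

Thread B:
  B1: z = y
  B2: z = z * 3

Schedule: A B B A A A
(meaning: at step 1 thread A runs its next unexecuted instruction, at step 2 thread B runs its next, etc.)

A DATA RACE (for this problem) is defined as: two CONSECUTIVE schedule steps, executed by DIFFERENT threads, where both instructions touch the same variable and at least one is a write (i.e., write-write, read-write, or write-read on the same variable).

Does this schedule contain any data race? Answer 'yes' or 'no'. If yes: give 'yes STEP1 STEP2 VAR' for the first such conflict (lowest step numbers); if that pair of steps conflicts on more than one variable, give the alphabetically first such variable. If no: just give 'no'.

Steps 1,2: A(z = 7) vs B(z = y). RACE on z (W-W).
Steps 2,3: same thread (B). No race.
Steps 3,4: B(r=z,w=z) vs A(r=x,w=y). No conflict.
Steps 4,5: same thread (A). No race.
Steps 5,6: same thread (A). No race.
First conflict at steps 1,2.

Answer: yes 1 2 z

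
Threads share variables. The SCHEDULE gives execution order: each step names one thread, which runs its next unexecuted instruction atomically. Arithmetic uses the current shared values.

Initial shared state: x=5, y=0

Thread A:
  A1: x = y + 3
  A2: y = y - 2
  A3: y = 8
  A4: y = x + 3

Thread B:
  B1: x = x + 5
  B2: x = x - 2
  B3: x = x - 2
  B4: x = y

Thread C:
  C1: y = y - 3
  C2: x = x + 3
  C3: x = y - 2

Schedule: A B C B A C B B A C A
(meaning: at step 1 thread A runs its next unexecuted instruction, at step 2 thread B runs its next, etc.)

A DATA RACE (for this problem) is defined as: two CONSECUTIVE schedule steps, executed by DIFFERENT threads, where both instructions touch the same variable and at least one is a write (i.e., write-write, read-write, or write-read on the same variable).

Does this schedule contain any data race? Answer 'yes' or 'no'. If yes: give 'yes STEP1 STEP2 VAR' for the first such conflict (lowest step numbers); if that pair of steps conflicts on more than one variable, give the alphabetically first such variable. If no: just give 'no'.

Answer: yes 1 2 x

Derivation:
Steps 1,2: A(x = y + 3) vs B(x = x + 5). RACE on x (W-W).
Steps 2,3: B(r=x,w=x) vs C(r=y,w=y). No conflict.
Steps 3,4: C(r=y,w=y) vs B(r=x,w=x). No conflict.
Steps 4,5: B(r=x,w=x) vs A(r=y,w=y). No conflict.
Steps 5,6: A(r=y,w=y) vs C(r=x,w=x). No conflict.
Steps 6,7: C(x = x + 3) vs B(x = x - 2). RACE on x (W-W).
Steps 7,8: same thread (B). No race.
Steps 8,9: B(x = y) vs A(y = 8). RACE on y (R-W).
Steps 9,10: A(y = 8) vs C(x = y - 2). RACE on y (W-R).
Steps 10,11: C(x = y - 2) vs A(y = x + 3). RACE on x (W-R), y (R-W). Multiple vars; alphabetically first is x.
First conflict at steps 1,2.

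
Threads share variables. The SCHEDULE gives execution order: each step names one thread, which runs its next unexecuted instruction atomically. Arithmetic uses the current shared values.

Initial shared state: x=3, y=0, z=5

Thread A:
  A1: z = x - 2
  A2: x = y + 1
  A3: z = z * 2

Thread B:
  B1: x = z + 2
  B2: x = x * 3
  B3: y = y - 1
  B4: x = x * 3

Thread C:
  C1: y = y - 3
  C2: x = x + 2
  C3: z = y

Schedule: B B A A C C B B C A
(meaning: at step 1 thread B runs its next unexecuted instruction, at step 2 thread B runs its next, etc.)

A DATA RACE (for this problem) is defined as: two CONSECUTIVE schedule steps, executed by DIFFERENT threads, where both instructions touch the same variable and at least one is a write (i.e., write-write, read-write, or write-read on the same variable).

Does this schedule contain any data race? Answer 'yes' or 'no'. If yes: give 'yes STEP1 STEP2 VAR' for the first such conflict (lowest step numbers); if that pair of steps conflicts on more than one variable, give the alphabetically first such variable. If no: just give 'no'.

Answer: yes 2 3 x

Derivation:
Steps 1,2: same thread (B). No race.
Steps 2,3: B(x = x * 3) vs A(z = x - 2). RACE on x (W-R).
Steps 3,4: same thread (A). No race.
Steps 4,5: A(x = y + 1) vs C(y = y - 3). RACE on y (R-W).
Steps 5,6: same thread (C). No race.
Steps 6,7: C(r=x,w=x) vs B(r=y,w=y). No conflict.
Steps 7,8: same thread (B). No race.
Steps 8,9: B(r=x,w=x) vs C(r=y,w=z). No conflict.
Steps 9,10: C(z = y) vs A(z = z * 2). RACE on z (W-W).
First conflict at steps 2,3.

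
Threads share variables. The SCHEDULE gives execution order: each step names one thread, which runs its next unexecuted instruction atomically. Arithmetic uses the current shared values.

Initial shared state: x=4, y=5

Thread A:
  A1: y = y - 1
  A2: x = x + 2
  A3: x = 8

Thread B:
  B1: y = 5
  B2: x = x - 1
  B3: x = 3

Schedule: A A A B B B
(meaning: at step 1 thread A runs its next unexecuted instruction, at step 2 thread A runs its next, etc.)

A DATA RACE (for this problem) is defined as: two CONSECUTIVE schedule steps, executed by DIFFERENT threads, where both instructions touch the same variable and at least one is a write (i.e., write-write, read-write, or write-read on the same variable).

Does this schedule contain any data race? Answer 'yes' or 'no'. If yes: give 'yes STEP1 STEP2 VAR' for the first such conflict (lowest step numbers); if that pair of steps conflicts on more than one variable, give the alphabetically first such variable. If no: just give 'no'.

Answer: no

Derivation:
Steps 1,2: same thread (A). No race.
Steps 2,3: same thread (A). No race.
Steps 3,4: A(r=-,w=x) vs B(r=-,w=y). No conflict.
Steps 4,5: same thread (B). No race.
Steps 5,6: same thread (B). No race.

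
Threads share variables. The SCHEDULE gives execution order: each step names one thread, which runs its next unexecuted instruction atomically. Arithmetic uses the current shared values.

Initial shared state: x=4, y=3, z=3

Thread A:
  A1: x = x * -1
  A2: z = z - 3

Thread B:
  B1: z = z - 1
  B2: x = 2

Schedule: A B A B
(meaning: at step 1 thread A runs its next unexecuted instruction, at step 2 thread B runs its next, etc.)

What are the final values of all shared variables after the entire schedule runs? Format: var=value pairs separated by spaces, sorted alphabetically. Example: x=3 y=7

Step 1: thread A executes A1 (x = x * -1). Shared: x=-4 y=3 z=3. PCs: A@1 B@0
Step 2: thread B executes B1 (z = z - 1). Shared: x=-4 y=3 z=2. PCs: A@1 B@1
Step 3: thread A executes A2 (z = z - 3). Shared: x=-4 y=3 z=-1. PCs: A@2 B@1
Step 4: thread B executes B2 (x = 2). Shared: x=2 y=3 z=-1. PCs: A@2 B@2

Answer: x=2 y=3 z=-1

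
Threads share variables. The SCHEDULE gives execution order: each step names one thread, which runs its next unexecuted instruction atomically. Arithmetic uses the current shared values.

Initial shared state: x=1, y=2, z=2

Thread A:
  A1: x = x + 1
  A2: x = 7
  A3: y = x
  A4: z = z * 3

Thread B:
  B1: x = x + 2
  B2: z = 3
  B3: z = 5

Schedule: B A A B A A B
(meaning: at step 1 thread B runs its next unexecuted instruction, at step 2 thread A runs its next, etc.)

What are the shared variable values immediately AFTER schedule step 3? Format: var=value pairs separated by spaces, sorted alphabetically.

Answer: x=7 y=2 z=2

Derivation:
Step 1: thread B executes B1 (x = x + 2). Shared: x=3 y=2 z=2. PCs: A@0 B@1
Step 2: thread A executes A1 (x = x + 1). Shared: x=4 y=2 z=2. PCs: A@1 B@1
Step 3: thread A executes A2 (x = 7). Shared: x=7 y=2 z=2. PCs: A@2 B@1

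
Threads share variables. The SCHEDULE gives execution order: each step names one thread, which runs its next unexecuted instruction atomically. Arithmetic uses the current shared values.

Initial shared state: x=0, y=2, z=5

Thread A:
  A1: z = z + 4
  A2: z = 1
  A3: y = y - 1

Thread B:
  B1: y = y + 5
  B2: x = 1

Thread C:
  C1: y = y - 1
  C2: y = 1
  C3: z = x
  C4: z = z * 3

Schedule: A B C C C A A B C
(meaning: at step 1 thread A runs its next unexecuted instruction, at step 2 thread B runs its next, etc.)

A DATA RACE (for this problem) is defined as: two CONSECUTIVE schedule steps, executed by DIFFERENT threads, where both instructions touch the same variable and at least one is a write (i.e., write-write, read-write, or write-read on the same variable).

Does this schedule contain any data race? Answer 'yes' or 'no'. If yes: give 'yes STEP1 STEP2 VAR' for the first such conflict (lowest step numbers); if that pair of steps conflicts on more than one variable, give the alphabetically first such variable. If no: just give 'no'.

Steps 1,2: A(r=z,w=z) vs B(r=y,w=y). No conflict.
Steps 2,3: B(y = y + 5) vs C(y = y - 1). RACE on y (W-W).
Steps 3,4: same thread (C). No race.
Steps 4,5: same thread (C). No race.
Steps 5,6: C(z = x) vs A(z = 1). RACE on z (W-W).
Steps 6,7: same thread (A). No race.
Steps 7,8: A(r=y,w=y) vs B(r=-,w=x). No conflict.
Steps 8,9: B(r=-,w=x) vs C(r=z,w=z). No conflict.
First conflict at steps 2,3.

Answer: yes 2 3 y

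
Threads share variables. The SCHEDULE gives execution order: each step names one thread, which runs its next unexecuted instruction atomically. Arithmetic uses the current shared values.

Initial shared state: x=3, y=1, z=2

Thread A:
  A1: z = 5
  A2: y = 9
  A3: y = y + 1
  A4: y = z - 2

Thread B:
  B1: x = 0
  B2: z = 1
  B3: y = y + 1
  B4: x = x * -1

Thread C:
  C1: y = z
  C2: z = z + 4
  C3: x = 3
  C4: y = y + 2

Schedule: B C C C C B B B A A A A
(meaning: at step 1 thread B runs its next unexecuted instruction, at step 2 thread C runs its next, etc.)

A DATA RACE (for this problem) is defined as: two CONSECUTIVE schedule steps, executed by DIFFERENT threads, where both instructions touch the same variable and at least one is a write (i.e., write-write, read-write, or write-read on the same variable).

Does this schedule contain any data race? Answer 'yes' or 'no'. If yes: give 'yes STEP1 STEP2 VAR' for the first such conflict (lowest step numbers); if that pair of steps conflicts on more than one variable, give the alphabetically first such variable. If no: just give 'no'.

Steps 1,2: B(r=-,w=x) vs C(r=z,w=y). No conflict.
Steps 2,3: same thread (C). No race.
Steps 3,4: same thread (C). No race.
Steps 4,5: same thread (C). No race.
Steps 5,6: C(r=y,w=y) vs B(r=-,w=z). No conflict.
Steps 6,7: same thread (B). No race.
Steps 7,8: same thread (B). No race.
Steps 8,9: B(r=x,w=x) vs A(r=-,w=z). No conflict.
Steps 9,10: same thread (A). No race.
Steps 10,11: same thread (A). No race.
Steps 11,12: same thread (A). No race.

Answer: no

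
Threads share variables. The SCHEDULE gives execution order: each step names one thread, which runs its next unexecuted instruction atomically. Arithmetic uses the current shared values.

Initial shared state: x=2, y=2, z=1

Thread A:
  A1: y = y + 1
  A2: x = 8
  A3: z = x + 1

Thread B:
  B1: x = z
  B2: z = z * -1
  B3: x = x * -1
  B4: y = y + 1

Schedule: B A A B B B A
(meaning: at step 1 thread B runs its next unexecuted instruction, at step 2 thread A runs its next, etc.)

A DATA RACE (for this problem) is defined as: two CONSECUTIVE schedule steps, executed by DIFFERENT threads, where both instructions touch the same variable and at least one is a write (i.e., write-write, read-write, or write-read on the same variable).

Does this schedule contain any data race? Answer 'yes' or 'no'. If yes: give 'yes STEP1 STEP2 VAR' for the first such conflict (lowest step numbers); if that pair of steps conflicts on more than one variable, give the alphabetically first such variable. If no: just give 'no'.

Steps 1,2: B(r=z,w=x) vs A(r=y,w=y). No conflict.
Steps 2,3: same thread (A). No race.
Steps 3,4: A(r=-,w=x) vs B(r=z,w=z). No conflict.
Steps 4,5: same thread (B). No race.
Steps 5,6: same thread (B). No race.
Steps 6,7: B(r=y,w=y) vs A(r=x,w=z). No conflict.

Answer: no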